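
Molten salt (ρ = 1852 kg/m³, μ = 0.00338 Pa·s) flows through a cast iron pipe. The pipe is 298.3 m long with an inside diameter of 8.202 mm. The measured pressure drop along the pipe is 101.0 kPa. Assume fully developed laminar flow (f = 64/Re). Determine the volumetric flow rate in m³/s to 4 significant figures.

Q ≈ 1.113×10^-5 m³/s

For laminar flow, f = 64/Re with Re = ρVD/μ, so Darcy-Weisbach reduces to ΔP = 32μLV/D². Solving for V: V = ΔP·D²/(32μL) = 1.01e+05·(0.008202)²/(32·0.00338·298.3) = 0.2106 m/s.
Check: Re = ρVD/μ = 1852·0.2106·0.008202/0.00338 = 946.4 < 2300, so the laminar assumption holds.
Q = V·A = 0.2106·(π/4·0.008202²) = 1.113e-05 m³/s = 1.113×10^-5 m³/s.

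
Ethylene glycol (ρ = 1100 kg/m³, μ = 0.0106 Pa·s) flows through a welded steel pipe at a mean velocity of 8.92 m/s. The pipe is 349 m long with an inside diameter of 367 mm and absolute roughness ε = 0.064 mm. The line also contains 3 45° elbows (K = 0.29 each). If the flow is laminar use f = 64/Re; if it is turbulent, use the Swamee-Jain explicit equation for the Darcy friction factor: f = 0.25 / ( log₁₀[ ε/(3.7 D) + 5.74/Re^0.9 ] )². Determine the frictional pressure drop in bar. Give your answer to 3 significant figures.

Reynolds number Re = ρVD/μ = 1100 · 8.92 · 0.367 / 0.0106 = 3.397e+05.
Re > 4000 → turbulent. Relative roughness ε/D = 6.4e-05/0.367 = 0.000174. Swamee-Jain: f = 0.25/(log₁₀[0.000174/3.7 + 5.74/3.397e+05^0.9])² = 0.25/(log₁₀[4.71e-05 + 6.04e-05])² = 0.25/(-3.969)² = 0.01587.
Total minor-loss coefficient ΣK = 3·0.29 = 0.87.
ΔP = [f·L/D + ΣK]·(ρV²/2) = [0.01587·349/0.367 + 0.87]·(1100·8.92²/2) = [15.1 + 0.87]·4.376e+04 = 6.987e+05 Pa.
ΔP = 6.987e+05 Pa = 6.99 bar.

ΔP ≈ 6.99 bar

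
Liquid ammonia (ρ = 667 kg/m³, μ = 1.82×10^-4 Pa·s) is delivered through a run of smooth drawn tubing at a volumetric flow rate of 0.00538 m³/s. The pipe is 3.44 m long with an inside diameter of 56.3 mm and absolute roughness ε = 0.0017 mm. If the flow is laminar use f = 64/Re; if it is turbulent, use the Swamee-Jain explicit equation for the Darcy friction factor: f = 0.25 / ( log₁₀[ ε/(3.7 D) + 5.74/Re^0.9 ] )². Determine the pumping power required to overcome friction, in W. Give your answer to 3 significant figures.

Cross-sectional area A = πD²/4 = π(0.0563)²/4 = 0.002489 m²; mean velocity V = Q/A = 0.00538/0.002489 = 2.161 m/s.
Reynolds number Re = ρVD/μ = 667 · 2.161 · 0.0563 / 0.000182 = 4.459e+05.
Re > 4000 → turbulent. Relative roughness ε/D = 1.7e-06/0.0563 = 3.02e-05. Swamee-Jain: f = 0.25/(log₁₀[3.02e-05/3.7 + 5.74/4.459e+05^0.9])² = 0.25/(log₁₀[8.16e-06 + 4.73e-05])² = 0.25/(-4.256)² = 0.0138.
Darcy-Weisbach: ΔP = f(L/D)(ρV²/2) = 0.0138·(3.44/0.0563)·(667·2.161²/2) = 0.0138·61.1·1558 = 1313 Pa.
Pumping power P = QΔP = 0.00538·1313 = 7.066 W = 7.07 W.

P ≈ 7.07 W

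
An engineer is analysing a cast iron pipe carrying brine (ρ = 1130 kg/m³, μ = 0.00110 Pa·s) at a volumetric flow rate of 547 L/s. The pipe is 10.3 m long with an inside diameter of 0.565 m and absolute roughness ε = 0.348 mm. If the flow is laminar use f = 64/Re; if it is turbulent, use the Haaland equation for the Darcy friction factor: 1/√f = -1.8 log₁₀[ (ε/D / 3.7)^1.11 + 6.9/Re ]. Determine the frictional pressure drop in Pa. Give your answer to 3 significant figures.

Q = 547 L/s = 547/1000 = 0.547 m³/s.
Cross-sectional area A = πD²/4 = π(0.565)²/4 = 0.2507 m²; mean velocity V = Q/A = 0.547/0.2507 = 2.182 m/s.
Reynolds number Re = ρVD/μ = 1130 · 2.182 · 0.565 / 0.0011 = 1.266e+06.
Re > 4000 → turbulent. Relative roughness ε/D = 0.000348/0.565 = 0.000616. Haaland: 1/√f = -1.8 log₁₀[(0.000616/3.7)^1.11 + 6.9/1.266e+06] = -1.8 log₁₀[6.39e-05 + 5.45e-06] = 7.486, so f = 0.01785.
Darcy-Weisbach: ΔP = f(L/D)(ρV²/2) = 0.01785·(10.3/0.565)·(1130·2.182²/2) = 0.01785·18.23·2689 = 874.9 Pa.

ΔP ≈ 875 Pa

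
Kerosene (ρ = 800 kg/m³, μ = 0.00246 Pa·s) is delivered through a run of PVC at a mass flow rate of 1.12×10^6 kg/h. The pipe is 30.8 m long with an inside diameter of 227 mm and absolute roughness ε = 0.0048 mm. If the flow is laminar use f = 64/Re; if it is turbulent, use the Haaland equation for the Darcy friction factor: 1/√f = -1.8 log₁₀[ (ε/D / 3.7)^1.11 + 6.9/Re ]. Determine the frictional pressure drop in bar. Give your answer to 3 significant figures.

ṁ = 1.12×10^6 kg/h = 1.12×10^6/3600 = 311.1 kg/s.
A = πD²/4 = π(0.227)²/4 = 0.04047 m²; mean velocity V = ṁ/(ρA) = 311.1/(800 · 0.04047) = 9.609 m/s.
Reynolds number Re = ρVD/μ = 800 · 9.609 · 0.227 / 0.00246 = 7.094e+05.
Re > 4000 → turbulent. Relative roughness ε/D = 4.8e-06/0.227 = 2.11e-05. Haaland: 1/√f = -1.8 log₁₀[(2.11e-05/3.7)^1.11 + 6.9/7.094e+05] = -1.8 log₁₀[1.51e-06 + 9.73e-06] = 8.909, so f = 0.0126.
Darcy-Weisbach: ΔP = f(L/D)(ρV²/2) = 0.0126·(30.8/0.227)·(800·9.609²/2) = 0.0126·135.7·3.693e+04 = 6.315e+04 Pa.
ΔP = 6.315e+04 Pa = 0.631 bar.

ΔP ≈ 0.631 bar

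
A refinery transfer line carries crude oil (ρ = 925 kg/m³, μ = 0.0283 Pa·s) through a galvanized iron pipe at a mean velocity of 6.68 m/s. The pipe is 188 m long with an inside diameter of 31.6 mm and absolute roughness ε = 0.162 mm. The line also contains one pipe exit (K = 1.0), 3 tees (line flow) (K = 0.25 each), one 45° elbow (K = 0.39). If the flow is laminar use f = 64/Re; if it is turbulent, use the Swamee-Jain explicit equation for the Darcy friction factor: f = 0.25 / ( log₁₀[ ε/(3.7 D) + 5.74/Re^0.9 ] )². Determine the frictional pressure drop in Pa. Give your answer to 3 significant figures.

ΔP ≈ 5.08×10^6 Pa

Reynolds number Re = ρVD/μ = 925 · 6.68 · 0.0316 / 0.0283 = 6900.
Re > 4000 → turbulent. Relative roughness ε/D = 0.000162/0.0316 = 0.00513. Swamee-Jain: f = 0.25/(log₁₀[0.00513/3.7 + 5.74/6900^0.9])² = 0.25/(log₁₀[0.00139 + 0.00201])² = 0.25/(-2.469)² = 0.04102.
Total minor-loss coefficient ΣK = 1·1 + 3·0.25 + 1·0.39 = 2.14.
ΔP = [f·L/D + ΣK]·(ρV²/2) = [0.04102·188/0.0316 + 2.14]·(925·6.68²/2) = [244.1 + 2.14]·2.064e+04 = 5.081e+06 Pa.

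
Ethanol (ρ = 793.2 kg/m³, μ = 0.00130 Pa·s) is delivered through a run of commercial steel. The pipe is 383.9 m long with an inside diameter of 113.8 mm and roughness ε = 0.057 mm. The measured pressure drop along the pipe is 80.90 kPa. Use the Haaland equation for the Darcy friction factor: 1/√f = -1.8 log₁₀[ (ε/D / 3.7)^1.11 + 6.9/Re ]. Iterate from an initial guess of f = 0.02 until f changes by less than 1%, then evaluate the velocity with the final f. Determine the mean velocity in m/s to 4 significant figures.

V ≈ 1.757 m/s

Rearranging Darcy-Weisbach: V = √(2·ΔP·D/(f·L·ρ)). With ε/D = 5.7e-05/0.1138 = 0.000501, iterate starting from f = 0.02:
  f = 0.02 → V = √(2·8.09e+04·0.1138/(0.02·383.9·793.2)) = 1.739 m/s; Re = ρVD/μ = 1.207e+05; f → 0.01962
  f = 0.01962 → V = 1.756 m/s; Re = 1.219e+05; f → 0.01959
Converged (Δf/f < 1%). With the final f = 0.01959: V = √(2·8.09e+04·0.1138/(0.01959·383.9·793.2)) = 1.757 m/s.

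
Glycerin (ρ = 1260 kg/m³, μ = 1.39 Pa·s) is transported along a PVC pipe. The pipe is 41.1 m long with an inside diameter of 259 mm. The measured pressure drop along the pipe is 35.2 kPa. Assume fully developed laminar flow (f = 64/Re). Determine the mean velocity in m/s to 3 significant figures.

V ≈ 1.29 m/s

For laminar flow, f = 64/Re with Re = ρVD/μ, so Darcy-Weisbach reduces to ΔP = 32μLV/D². Solving for V: V = ΔP·D²/(32μL) = 3.52e+04·(0.259)²/(32·1.39·41.1) = 1.292 m/s.
Check: Re = ρVD/μ = 1260·1.292·0.259/1.39 = 303.2 < 2300, so the laminar assumption holds.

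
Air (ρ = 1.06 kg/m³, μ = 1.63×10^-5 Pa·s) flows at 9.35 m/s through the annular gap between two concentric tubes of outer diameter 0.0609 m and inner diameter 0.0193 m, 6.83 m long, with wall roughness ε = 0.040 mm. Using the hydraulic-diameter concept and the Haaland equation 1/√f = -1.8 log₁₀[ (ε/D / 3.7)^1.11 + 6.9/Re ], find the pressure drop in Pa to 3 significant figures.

ΔP ≈ 200 Pa

Hydraulic diameter D_h = 4A/P = D_o - D_i = 0.0609 - 0.0193 = 0.0416 m.
Re = ρVD_h/μ = 1.06·9.35·0.0416/1.63e-05 = 2.529e+04.
ε/D_h = 4e-05/0.0416 = 0.000962; Haaland gives 1/√f = -1.8 log₁₀[0.000105+0.000273] = 6.161, so f = 0.02634.
ΔP = f(L/D_h)(ρV²/2) = 0.02634·6.83/0.0416·46.33 = 200.4 Pa.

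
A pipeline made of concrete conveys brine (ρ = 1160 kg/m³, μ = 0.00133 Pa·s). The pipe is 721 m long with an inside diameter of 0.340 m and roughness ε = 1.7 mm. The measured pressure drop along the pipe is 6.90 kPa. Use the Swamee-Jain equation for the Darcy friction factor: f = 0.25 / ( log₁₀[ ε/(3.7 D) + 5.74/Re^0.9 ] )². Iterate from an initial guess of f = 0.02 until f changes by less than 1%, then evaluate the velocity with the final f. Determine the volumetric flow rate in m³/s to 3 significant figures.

Rearranging Darcy-Weisbach: V = √(2·ΔP·D/(f·L·ρ)). With ε/D = 0.0017/0.34 = 0.005, iterate starting from f = 0.02:
  f = 0.02 → V = √(2·6900·0.34/(0.02·721·1160)) = 0.5296 m/s; Re = ρVD/μ = 1.571e+05; f → 0.03117
  f = 0.03117 → V = 0.4242 m/s; Re = 1.258e+05; f → 0.03134
Converged (Δf/f < 1%). With the final f = 0.03134: V = √(2·6900·0.34/(0.03134·721·1160)) = 0.4231 m/s.
Q = V·A = 0.4231·(π/4·0.34²) = 0.03841 m³/s = 0.0384 m³/s.

Q ≈ 0.0384 m³/s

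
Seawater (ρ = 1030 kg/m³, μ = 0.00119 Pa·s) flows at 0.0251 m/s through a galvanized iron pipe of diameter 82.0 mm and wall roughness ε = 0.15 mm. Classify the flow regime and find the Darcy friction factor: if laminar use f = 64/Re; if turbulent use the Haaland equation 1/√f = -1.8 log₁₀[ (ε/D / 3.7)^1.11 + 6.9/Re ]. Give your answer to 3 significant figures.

Re = ρVD/μ = 1030·0.0251·0.082/0.00119 = 1781.
Re < 2300 → laminar, so f = 64/Re = 0.03593 (roughness is irrelevant in laminar flow).

f ≈ 0.0359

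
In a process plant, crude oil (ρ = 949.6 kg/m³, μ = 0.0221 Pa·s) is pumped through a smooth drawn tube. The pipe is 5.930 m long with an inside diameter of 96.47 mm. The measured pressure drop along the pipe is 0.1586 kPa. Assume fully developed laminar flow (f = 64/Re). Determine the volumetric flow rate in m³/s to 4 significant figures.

Q ≈ 0.002573 m³/s

For laminar flow, f = 64/Re with Re = ρVD/μ, so Darcy-Weisbach reduces to ΔP = 32μLV/D². Solving for V: V = ΔP·D²/(32μL) = 158.6·(0.09647)²/(32·0.0221·5.93) = 0.352 m/s.
Check: Re = ρVD/μ = 949.6·0.352·0.09647/0.0221 = 1459 < 2300, so the laminar assumption holds.
Q = V·A = 0.352·(π/4·0.09647²) = 0.002573 m³/s = 0.002573 m³/s.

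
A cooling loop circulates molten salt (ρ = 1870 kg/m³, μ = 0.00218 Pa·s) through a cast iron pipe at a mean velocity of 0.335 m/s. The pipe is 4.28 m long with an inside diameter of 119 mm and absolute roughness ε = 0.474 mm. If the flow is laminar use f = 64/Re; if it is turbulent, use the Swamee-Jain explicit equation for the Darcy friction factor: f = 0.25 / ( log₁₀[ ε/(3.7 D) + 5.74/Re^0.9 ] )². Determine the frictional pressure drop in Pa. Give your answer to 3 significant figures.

ΔP ≈ 120 Pa

Reynolds number Re = ρVD/μ = 1870 · 0.335 · 0.119 / 0.00218 = 3.42e+04.
Re > 4000 → turbulent. Relative roughness ε/D = 0.000474/0.119 = 0.00398. Swamee-Jain: f = 0.25/(log₁₀[0.00398/3.7 + 5.74/3.42e+04^0.9])² = 0.25/(log₁₀[0.00108 + 0.000477])² = 0.25/(-2.809)² = 0.03169.
Darcy-Weisbach: ΔP = f(L/D)(ρV²/2) = 0.03169·(4.28/0.119)·(1870·0.335²/2) = 0.03169·35.97·104.9 = 119.6 Pa.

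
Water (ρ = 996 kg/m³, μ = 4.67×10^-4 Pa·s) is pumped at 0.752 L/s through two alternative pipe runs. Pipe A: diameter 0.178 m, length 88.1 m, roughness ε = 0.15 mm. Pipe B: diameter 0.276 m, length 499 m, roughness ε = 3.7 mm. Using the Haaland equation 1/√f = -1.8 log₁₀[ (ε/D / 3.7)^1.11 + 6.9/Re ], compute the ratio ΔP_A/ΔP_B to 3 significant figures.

ΔP_A/ΔP_B ≈ 1.02

Pipe A: V = Q/A = 0.000752/0.02488 = 0.03022 m/s; Re = 1.147e+04; ε/D = 0.000843; Haaland → f = 0.03091; ΔP_A = f(L/D)(ρV²/2) = 6.958 Pa.
Pipe B: V = Q/A = 0.000752/0.05983 = 0.01257 m/s; Re = 7399; ε/D = 0.0134; Haaland → f = 0.04785; ΔP_B = f(L/D)(ρV²/2) = 6.806 Pa.
ΔP_A/ΔP_B = 6.958/6.806 = 1.02.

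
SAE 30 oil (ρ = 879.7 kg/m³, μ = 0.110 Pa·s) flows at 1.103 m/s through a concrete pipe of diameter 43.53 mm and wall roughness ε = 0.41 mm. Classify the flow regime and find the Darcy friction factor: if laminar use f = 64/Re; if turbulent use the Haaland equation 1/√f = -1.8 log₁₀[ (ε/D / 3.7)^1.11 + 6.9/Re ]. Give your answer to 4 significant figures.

f ≈ 0.1667

Re = ρVD/μ = 879.7·1.103·0.04353/0.11 = 384.
Re < 2300 → laminar, so f = 64/Re = 0.1667 (roughness is irrelevant in laminar flow).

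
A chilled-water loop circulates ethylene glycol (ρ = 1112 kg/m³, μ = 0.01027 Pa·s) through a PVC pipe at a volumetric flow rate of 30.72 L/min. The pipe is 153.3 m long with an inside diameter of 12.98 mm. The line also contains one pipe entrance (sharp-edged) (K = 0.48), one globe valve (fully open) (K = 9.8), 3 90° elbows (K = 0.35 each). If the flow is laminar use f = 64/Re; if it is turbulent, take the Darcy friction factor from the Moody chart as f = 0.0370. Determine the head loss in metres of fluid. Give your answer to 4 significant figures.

h_f ≈ 342.1 m

Q = 30.72 L/min = 30.72/60000 = 0.000512 m³/s.
Cross-sectional area A = πD²/4 = π(0.01298)²/4 = 0.0001323 m²; mean velocity V = Q/A = 0.000512/0.0001323 = 3.869 m/s.
Reynolds number Re = ρVD/μ = 1112 · 3.869 · 0.01298 / 0.0103 = 5438.
Re > 4000 → turbulent; use the Moody-chart value f = 0.0370.
Total minor-loss coefficient ΣK = 1·0.48 + 1·9.8 + 3·0.35 = 11.3.
ΔP = [f·L/D + ΣK]·(ρV²/2) = [0.037·153.3/0.01298 + 11.3]·(1112·3.869²/2) = [437 + 11.3]·8324 = 3.732e+06 Pa.
Head loss h_f = ΔP/(ρg) = 3.732e+06/(1112·9.81) = 342.1 m.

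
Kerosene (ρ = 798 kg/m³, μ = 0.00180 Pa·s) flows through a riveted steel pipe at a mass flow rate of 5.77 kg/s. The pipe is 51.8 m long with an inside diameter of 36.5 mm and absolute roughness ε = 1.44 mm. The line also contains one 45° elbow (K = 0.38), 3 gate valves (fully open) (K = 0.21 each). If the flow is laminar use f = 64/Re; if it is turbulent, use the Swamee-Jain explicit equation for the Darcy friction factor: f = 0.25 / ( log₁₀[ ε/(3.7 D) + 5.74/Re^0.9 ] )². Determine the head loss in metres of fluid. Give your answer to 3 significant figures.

A = πD²/4 = π(0.0365)²/4 = 0.001046 m²; mean velocity V = ṁ/(ρA) = 5.77/(798 · 0.001046) = 6.91 m/s.
Reynolds number Re = ρVD/μ = 798 · 6.91 · 0.0365 / 0.0018 = 1.118e+05.
Re > 4000 → turbulent. Relative roughness ε/D = 0.00144/0.0365 = 0.0395. Swamee-Jain: f = 0.25/(log₁₀[0.0395/3.7 + 5.74/1.118e+05^0.9])² = 0.25/(log₁₀[0.0107 + 0.000164])² = 0.25/(-1.965)² = 0.06471.
Total minor-loss coefficient ΣK = 1·0.38 + 3·0.21 = 1.01.
ΔP = [f·L/D + ΣK]·(ρV²/2) = [0.06471·51.8/0.0365 + 1.01]·(798·6.91²/2) = [91.84 + 1.01]·1.905e+04 = 1.769e+06 Pa.
Head loss h_f = ΔP/(ρg) = 1.769e+06/(798·9.81) = 226 m.

h_f ≈ 226 m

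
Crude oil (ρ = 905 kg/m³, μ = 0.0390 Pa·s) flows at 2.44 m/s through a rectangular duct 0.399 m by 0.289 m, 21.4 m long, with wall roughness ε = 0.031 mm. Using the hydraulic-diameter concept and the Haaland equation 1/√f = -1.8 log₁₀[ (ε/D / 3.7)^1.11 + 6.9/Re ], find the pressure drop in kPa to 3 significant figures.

Hydraulic diameter D_h = 4A/P = 4·(0.399·0.289)/(2·(0.399+0.289)) = 0.4612/1.376 = 0.3352 m.
Re = ρVD_h/μ = 905·2.44·0.3352/0.039 = 1.898e+04.
ε/D_h = 3.1e-05/0.3352 = 9.25e-05; Haaland gives 1/√f = -1.8 log₁₀[7.79e-06+0.000364] = 6.174, so f = 0.02623.
ΔP = f(L/D_h)(ρV²/2) = 0.02623·21.4/0.3352·2694 = 4511 Pa.
ΔP = 4.51 kPa.

ΔP ≈ 4.51 kPa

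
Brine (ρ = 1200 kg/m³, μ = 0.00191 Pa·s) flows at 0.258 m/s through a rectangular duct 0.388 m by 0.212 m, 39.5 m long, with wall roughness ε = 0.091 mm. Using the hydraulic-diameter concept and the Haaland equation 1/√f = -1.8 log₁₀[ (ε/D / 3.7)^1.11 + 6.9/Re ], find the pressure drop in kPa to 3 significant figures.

ΔP ≈ 0.128 kPa

Hydraulic diameter D_h = 4A/P = 4·(0.388·0.212)/(2·(0.388+0.212)) = 0.329/1.2 = 0.2742 m.
Re = ρVD_h/μ = 1200·0.258·0.2742/0.00191 = 4.444e+04.
ε/D_h = 9.1e-05/0.2742 = 0.000332; Haaland gives 1/√f = -1.8 log₁₀[3.22e-05+0.000155] = 6.709, so f = 0.02222.
ΔP = f(L/D_h)(ρV²/2) = 0.02222·39.5/0.2742·39.94 = 127.8 Pa.
ΔP = 0.128 kPa.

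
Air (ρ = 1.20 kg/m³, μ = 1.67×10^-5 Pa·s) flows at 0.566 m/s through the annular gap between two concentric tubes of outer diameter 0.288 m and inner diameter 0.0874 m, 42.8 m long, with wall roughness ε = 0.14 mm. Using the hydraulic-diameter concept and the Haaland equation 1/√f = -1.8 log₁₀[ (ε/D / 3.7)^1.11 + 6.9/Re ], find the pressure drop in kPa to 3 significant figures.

Hydraulic diameter D_h = 4A/P = D_o - D_i = 0.288 - 0.0874 = 0.2006 m.
Re = ρVD_h/μ = 1.2·0.566·0.2006/1.67e-05 = 8159.
ε/D_h = 0.00014/0.2006 = 0.000698; Haaland gives 1/√f = -1.8 log₁₀[7.34e-05+0.000846] = 5.466, so f = 0.03347.
ΔP = f(L/D_h)(ρV²/2) = 0.03347·42.8/0.2006·0.1922 = 1.373 Pa.
ΔP = 0.00137 kPa.

ΔP ≈ 0.00137 kPa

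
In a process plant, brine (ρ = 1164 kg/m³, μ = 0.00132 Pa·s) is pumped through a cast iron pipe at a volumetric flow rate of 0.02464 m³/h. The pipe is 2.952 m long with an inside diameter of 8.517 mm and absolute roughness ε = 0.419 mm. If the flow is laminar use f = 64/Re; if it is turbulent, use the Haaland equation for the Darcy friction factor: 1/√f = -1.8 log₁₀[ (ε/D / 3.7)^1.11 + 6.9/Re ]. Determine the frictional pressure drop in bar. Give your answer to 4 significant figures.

ΔP ≈ 0.002065 bar

Q = 0.02464 m³/h = 0.02464/3600 = 6.844e-06 m³/s.
Cross-sectional area A = πD²/4 = π(0.008517)²/4 = 5.697e-05 m²; mean velocity V = Q/A = 6.844e-06/5.697e-05 = 0.1201 m/s.
Reynolds number Re = ρVD/μ = 1164 · 0.1201 · 0.008517 / 0.00132 = 902.3.
Re < 2300 → laminar flow, so f = 64/Re = 64/902.3 = 0.07093 (the turbulent correlation is not needed).
Darcy-Weisbach: ΔP = f(L/D)(ρV²/2) = 0.07093·(2.952/0.008517)·(1164·0.1201²/2) = 0.07093·346.6·8.4 = 206.5 Pa.
ΔP = 206.5 Pa = 0.002065 bar.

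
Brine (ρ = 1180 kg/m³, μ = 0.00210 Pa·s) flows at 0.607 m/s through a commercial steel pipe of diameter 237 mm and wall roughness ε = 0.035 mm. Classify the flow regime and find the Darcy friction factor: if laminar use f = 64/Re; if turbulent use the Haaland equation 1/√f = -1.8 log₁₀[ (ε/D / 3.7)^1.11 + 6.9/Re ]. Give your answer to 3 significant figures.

Re = ρVD/μ = 1180·0.607·0.237/0.0021 = 8.084e+04.
Re > 4000 → turbulent. ε/D = 3.5e-05/0.237 = 0.000148; Haaland: 1/√f = -1.8 log₁₀[1.31e-05 + 8.54e-05] = 7.212, so f = 0.01923.

f ≈ 0.0192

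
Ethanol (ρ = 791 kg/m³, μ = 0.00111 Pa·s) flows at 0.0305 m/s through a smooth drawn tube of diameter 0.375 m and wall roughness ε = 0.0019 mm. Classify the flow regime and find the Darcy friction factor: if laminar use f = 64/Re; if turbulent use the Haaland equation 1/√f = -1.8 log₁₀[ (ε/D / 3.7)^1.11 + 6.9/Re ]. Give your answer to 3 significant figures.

f ≈ 0.0327

Re = ρVD/μ = 791·0.0305·0.375/0.00111 = 8151.
Re > 4000 → turbulent. ε/D = 1.9e-06/0.375 = 5.07e-06; Haaland: 1/√f = -1.8 log₁₀[3.1e-07 + 0.000847] = 5.53, so f = 0.0327.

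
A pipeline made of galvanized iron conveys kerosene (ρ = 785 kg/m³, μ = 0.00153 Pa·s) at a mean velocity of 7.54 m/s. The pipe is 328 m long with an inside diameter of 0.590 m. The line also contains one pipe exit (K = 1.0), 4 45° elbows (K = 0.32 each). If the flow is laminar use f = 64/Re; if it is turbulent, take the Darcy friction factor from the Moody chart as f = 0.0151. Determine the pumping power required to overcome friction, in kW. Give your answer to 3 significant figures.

P ≈ 491 kW

Reynolds number Re = ρVD/μ = 785 · 7.54 · 0.59 / 0.00153 = 2.282e+06.
Re > 4000 → turbulent; use the Moody-chart value f = 0.0151.
Total minor-loss coefficient ΣK = 1·1 + 4·0.32 = 2.28.
ΔP = [f·L/D + ΣK]·(ρV²/2) = [0.0151·328/0.59 + 2.28]·(785·7.54²/2) = [8.395 + 2.28]·2.231e+04 = 2.382e+05 Pa.
Q = V·A = 7.54·0.2734 = 2.061 m³/s.
Pumping power P = QΔP = 2.061·2.382e+05 = 491000 W = 491 kW.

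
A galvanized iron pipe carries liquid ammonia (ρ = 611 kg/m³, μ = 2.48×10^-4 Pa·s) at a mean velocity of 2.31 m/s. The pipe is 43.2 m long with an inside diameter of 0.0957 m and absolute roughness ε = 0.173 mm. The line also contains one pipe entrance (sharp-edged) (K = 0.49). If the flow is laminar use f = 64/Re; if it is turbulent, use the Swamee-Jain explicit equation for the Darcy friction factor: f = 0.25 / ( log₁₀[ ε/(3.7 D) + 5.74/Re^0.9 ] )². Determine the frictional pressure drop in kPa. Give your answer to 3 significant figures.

Reynolds number Re = ρVD/μ = 611 · 2.31 · 0.0957 / 0.000248 = 5.446e+05.
Re > 4000 → turbulent. Relative roughness ε/D = 0.000173/0.0957 = 0.00181. Swamee-Jain: f = 0.25/(log₁₀[0.00181/3.7 + 5.74/5.446e+05^0.9])² = 0.25/(log₁₀[0.000489 + 3.95e-05])² = 0.25/(-3.277)² = 0.02328.
Total minor-loss coefficient ΣK = 1·0.49 = 0.49.
ΔP = [f·L/D + ΣK]·(ρV²/2) = [0.02328·43.2/0.0957 + 0.49]·(611·2.31²/2) = [10.51 + 0.49]·1630 = 1.793e+04 Pa.
ΔP = 1.793e+04 Pa = 17.9 kPa.

ΔP ≈ 17.9 kPa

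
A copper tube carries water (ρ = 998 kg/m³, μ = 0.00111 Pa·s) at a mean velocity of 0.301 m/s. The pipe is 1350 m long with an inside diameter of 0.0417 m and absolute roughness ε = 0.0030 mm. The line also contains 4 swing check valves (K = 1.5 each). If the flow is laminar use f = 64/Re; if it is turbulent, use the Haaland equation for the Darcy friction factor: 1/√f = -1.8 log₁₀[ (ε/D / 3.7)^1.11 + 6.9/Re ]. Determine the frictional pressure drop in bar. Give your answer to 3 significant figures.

ΔP ≈ 0.441 bar

Reynolds number Re = ρVD/μ = 998 · 0.301 · 0.0417 / 0.00111 = 1.129e+04.
Re > 4000 → turbulent. Relative roughness ε/D = 3e-06/0.0417 = 7.19e-05. Haaland: 1/√f = -1.8 log₁₀[(7.19e-05/3.7)^1.11 + 6.9/1.129e+04] = -1.8 log₁₀[5.9e-06 + 0.000611] = 5.777, so f = 0.02996.
Total minor-loss coefficient ΣK = 4·1.5 = 6.
ΔP = [f·L/D + ΣK]·(ρV²/2) = [0.02996·1350/0.0417 + 6]·(998·0.301²/2) = [970 + 6]·45.21 = 4.413e+04 Pa.
ΔP = 4.413e+04 Pa = 0.441 bar.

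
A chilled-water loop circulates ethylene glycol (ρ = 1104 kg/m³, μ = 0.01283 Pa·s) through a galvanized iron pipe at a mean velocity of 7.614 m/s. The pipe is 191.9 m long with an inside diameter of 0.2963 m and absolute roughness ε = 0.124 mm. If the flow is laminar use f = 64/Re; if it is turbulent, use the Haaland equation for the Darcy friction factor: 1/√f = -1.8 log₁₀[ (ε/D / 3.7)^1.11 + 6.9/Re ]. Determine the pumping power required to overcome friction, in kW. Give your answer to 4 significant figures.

Reynolds number Re = ρVD/μ = 1104 · 7.614 · 0.2963 / 0.0128 = 1.941e+05.
Re > 4000 → turbulent. Relative roughness ε/D = 0.000124/0.2963 = 0.000418. Haaland: 1/√f = -1.8 log₁₀[(0.000418/3.7)^1.11 + 6.9/1.941e+05] = -1.8 log₁₀[4.16e-05 + 3.55e-05] = 7.403, so f = 0.01825.
Darcy-Weisbach: ΔP = f(L/D)(ρV²/2) = 0.01825·(191.9/0.2963)·(1104·7.614²/2) = 0.01825·647.7·3.2e+04 = 3.782e+05 Pa.
Q = V·A = 7.614·0.06895 = 0.525 m³/s.
Pumping power P = QΔP = 0.525·3.782e+05 = 198570 W = 198.6 kW.

P ≈ 198.6 kW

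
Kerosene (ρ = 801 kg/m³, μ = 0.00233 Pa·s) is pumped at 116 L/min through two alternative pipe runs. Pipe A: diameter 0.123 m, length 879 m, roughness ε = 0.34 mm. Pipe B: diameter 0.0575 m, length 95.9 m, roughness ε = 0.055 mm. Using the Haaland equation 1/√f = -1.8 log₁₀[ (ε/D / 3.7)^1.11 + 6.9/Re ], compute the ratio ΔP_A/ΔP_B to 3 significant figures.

Pipe A: V = Q/A = 0.001933/0.01188 = 0.1627 m/s; Re = 6880; ε/D = 0.00276; Haaland → f = 0.03741; ΔP_A = f(L/D)(ρV²/2) = 2834 Pa.
Pipe B: V = Q/A = 0.001933/0.002597 = 0.7445 m/s; Re = 1.472e+04; ε/D = 0.000957; Haaland → f = 0.02937; ΔP_B = f(L/D)(ρV²/2) = 1.087e+04 Pa.
ΔP_A/ΔP_B = 2834/1.087e+04 = 0.261.

ΔP_A/ΔP_B ≈ 0.261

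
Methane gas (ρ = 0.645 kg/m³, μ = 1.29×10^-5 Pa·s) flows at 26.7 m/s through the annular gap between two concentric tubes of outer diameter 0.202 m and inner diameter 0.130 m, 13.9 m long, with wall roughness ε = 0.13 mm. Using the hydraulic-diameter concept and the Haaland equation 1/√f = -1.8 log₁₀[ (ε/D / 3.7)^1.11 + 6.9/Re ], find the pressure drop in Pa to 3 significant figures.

Hydraulic diameter D_h = 4A/P = D_o - D_i = 0.202 - 0.13 = 0.072 m.
Re = ρVD_h/μ = 0.645·26.7·0.072/1.29e-05 = 9.612e+04.
ε/D_h = 0.00013/0.072 = 0.00181; Haaland gives 1/√f = -1.8 log₁₀[0.000211+7.18e-05] = 6.388, so f = 0.02451.
ΔP = f(L/D_h)(ρV²/2) = 0.02451·13.9/0.072·229.9 = 1088 Pa.

ΔP ≈ 1090 Pa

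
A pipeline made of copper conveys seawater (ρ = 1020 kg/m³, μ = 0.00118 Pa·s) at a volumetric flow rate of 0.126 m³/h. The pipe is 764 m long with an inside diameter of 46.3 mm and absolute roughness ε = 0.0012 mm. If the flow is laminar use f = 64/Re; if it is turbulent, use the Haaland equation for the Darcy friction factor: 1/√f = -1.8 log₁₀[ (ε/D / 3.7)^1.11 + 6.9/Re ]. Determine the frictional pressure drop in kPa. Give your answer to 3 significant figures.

Q = 0.126 m³/h = 0.126/3600 = 3.5e-05 m³/s.
Cross-sectional area A = πD²/4 = π(0.0463)²/4 = 0.001684 m²; mean velocity V = Q/A = 3.5e-05/0.001684 = 0.02079 m/s.
Reynolds number Re = ρVD/μ = 1020 · 0.02079 · 0.0463 / 0.00118 = 832.
Re < 2300 → laminar flow, so f = 64/Re = 64/832 = 0.07692 (the turbulent correlation is not needed).
Darcy-Weisbach: ΔP = f(L/D)(ρV²/2) = 0.07692·(764/0.0463)·(1020·0.02079²/2) = 0.07692·1.65e+04·0.2204 = 279.8 Pa.
ΔP = 279.8 Pa = 0.280 kPa.

ΔP ≈ 0.280 kPa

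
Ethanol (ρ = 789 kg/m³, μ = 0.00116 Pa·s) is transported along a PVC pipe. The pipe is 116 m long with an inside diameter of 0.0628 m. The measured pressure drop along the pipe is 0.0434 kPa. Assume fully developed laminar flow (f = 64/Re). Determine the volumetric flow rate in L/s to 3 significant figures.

For laminar flow, f = 64/Re with Re = ρVD/μ, so Darcy-Weisbach reduces to ΔP = 32μLV/D². Solving for V: V = ΔP·D²/(32μL) = 43.4·(0.0628)²/(32·0.00116·116) = 0.03975 m/s.
Check: Re = ρVD/μ = 789·0.03975·0.0628/0.00116 = 1698 < 2300, so the laminar assumption holds.
Q = V·A = 0.03975·(π/4·0.0628²) = 0.0001231 m³/s = 0.123 L/s.

Q ≈ 0.123 L/s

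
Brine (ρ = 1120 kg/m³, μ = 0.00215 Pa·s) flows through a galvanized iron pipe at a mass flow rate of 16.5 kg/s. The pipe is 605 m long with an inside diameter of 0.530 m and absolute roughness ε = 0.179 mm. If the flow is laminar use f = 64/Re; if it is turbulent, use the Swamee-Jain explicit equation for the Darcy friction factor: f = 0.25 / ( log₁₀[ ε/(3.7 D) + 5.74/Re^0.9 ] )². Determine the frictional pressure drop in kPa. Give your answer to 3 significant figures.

ΔP ≈ 0.0774 kPa

A = πD²/4 = π(0.53)²/4 = 0.2206 m²; mean velocity V = ṁ/(ρA) = 16.5/(1120 · 0.2206) = 0.06678 m/s.
Reynolds number Re = ρVD/μ = 1120 · 0.06678 · 0.53 / 0.00215 = 1.844e+04.
Re > 4000 → turbulent. Relative roughness ε/D = 0.000179/0.53 = 0.000338. Swamee-Jain: f = 0.25/(log₁₀[0.000338/3.7 + 5.74/1.844e+04^0.9])² = 0.25/(log₁₀[9.13e-05 + 0.000831])² = 0.25/(-3.035)² = 0.02714.
Darcy-Weisbach: ΔP = f(L/D)(ρV²/2) = 0.02714·(605/0.53)·(1120·0.06678²/2) = 0.02714·1142·2.497 = 77.37 Pa.
ΔP = 77.37 Pa = 0.0774 kPa.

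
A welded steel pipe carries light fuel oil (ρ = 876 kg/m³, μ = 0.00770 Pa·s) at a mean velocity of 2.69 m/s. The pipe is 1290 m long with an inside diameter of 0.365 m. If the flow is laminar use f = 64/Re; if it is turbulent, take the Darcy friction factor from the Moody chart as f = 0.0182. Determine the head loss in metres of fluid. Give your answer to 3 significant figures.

h_f ≈ 23.7 m

Reynolds number Re = ρVD/μ = 876 · 2.69 · 0.365 / 0.0077 = 1.117e+05.
Re > 4000 → turbulent; use the Moody-chart value f = 0.0182.
Darcy-Weisbach: ΔP = f(L/D)(ρV²/2) = 0.0182·(1290/0.365)·(876·2.69²/2) = 0.0182·3534·3169 = 2.039e+05 Pa.
Head loss h_f = ΔP/(ρg) = 2.039e+05/(876·9.81) = 23.7 m.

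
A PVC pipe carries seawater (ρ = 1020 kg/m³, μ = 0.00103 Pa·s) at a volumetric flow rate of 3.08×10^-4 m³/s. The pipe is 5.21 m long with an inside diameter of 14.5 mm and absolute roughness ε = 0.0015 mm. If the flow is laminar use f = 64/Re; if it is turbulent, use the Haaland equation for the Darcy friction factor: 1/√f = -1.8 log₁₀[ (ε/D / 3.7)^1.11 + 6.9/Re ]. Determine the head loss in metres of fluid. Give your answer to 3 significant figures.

h_f ≈ 1.54 m

Cross-sectional area A = πD²/4 = π(0.0145)²/4 = 0.0001651 m²; mean velocity V = Q/A = 0.000308/0.0001651 = 1.865 m/s.
Reynolds number Re = ρVD/μ = 1020 · 1.865 · 0.0145 / 0.00103 = 2.678e+04.
Re > 4000 → turbulent. Relative roughness ε/D = 1.5e-06/0.0145 = 0.000103. Haaland: 1/√f = -1.8 log₁₀[(0.000103/3.7)^1.11 + 6.9/2.678e+04] = -1.8 log₁₀[8.82e-06 + 0.000258] = 6.434, so f = 0.02416.
Darcy-Weisbach: ΔP = f(L/D)(ρV²/2) = 0.02416·(5.21/0.0145)·(1020·1.865²/2) = 0.02416·359.3·1774 = 1.54e+04 Pa.
Head loss h_f = ΔP/(ρg) = 1.54e+04/(1020·9.81) = 1.54 m.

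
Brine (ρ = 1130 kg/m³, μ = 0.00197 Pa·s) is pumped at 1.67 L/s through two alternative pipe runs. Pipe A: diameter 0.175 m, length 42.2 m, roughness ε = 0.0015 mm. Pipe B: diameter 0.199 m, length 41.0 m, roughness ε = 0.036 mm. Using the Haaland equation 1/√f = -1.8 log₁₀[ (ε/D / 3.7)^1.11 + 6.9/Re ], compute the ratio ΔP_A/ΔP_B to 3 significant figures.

Pipe A: V = Q/A = 0.00167/0.02405 = 0.06943 m/s; Re = 6969; ε/D = 8.57e-06; Haaland → f = 0.0342; ΔP_A = f(L/D)(ρV²/2) = 22.46 Pa.
Pipe B: V = Q/A = 0.00167/0.0311 = 0.05369 m/s; Re = 6129; ε/D = 0.000181; Haaland → f = 0.03565; ΔP_B = f(L/D)(ρV²/2) = 11.97 Pa.
ΔP_A/ΔP_B = 22.46/11.97 = 1.88.

ΔP_A/ΔP_B ≈ 1.88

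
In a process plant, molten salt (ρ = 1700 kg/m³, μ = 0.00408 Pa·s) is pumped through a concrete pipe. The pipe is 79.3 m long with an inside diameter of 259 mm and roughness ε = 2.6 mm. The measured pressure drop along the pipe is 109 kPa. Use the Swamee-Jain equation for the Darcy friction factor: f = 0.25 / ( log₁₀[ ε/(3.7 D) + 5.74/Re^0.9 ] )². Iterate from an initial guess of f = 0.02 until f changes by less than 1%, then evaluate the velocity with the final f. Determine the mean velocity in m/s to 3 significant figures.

V ≈ 3.31 m/s

Rearranging Darcy-Weisbach: V = √(2·ΔP·D/(f·L·ρ)). With ε/D = 0.0026/0.259 = 0.01, iterate starting from f = 0.02:
  f = 0.02 → V = √(2·1.09e+05·0.259/(0.02·79.3·1700)) = 4.576 m/s; Re = ρVD/μ = 4.938e+05; f → 0.03816
  f = 0.03816 → V = 3.313 m/s; Re = 3.575e+05; f → 0.03822
Converged (Δf/f < 1%). With the final f = 0.03822: V = √(2·1.09e+05·0.259/(0.03822·79.3·1700)) = 3.31 m/s.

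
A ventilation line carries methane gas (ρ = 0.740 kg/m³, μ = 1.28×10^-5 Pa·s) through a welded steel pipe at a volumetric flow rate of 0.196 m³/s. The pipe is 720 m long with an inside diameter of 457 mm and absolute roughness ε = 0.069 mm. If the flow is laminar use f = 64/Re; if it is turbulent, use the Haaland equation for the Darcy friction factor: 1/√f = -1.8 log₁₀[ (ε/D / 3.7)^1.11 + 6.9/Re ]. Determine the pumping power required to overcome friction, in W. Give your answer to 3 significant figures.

P ≈ 3.81 W

Cross-sectional area A = πD²/4 = π(0.457)²/4 = 0.164 m²; mean velocity V = Q/A = 0.196/0.164 = 1.195 m/s.
Reynolds number Re = ρVD/μ = 0.74 · 1.195 · 0.457 / 1.28e-05 = 3.157e+04.
Re > 4000 → turbulent. Relative roughness ε/D = 6.9e-05/0.457 = 0.000151. Haaland: 1/√f = -1.8 log₁₀[(0.000151/3.7)^1.11 + 6.9/3.157e+04] = -1.8 log₁₀[1.34e-05 + 0.000219] = 6.542, so f = 0.02336.
Darcy-Weisbach: ΔP = f(L/D)(ρV²/2) = 0.02336·(720/0.457)·(0.74·1.195²/2) = 0.02336·1575·0.5283 = 19.45 Pa.
Pumping power P = QΔP = 0.196·19.45 = 3.812 W = 3.81 W.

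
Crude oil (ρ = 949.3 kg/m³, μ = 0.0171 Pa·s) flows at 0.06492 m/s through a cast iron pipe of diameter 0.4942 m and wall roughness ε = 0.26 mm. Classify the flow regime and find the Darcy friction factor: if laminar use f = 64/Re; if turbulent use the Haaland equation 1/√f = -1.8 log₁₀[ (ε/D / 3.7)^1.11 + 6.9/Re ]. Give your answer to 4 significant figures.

Re = ρVD/μ = 949.3·0.06492·0.4942/0.0171 = 1781.
Re < 2300 → laminar, so f = 64/Re = 0.03593 (roughness is irrelevant in laminar flow).

f ≈ 0.03593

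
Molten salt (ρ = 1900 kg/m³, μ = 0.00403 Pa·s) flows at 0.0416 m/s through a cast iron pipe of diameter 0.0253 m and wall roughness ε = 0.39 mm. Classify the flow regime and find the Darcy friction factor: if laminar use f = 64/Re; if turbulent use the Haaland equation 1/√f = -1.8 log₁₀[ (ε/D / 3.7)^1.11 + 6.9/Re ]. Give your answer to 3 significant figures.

f ≈ 0.129

Re = ρVD/μ = 1900·0.0416·0.0253/0.00403 = 496.2.
Re < 2300 → laminar, so f = 64/Re = 0.129 (roughness is irrelevant in laminar flow).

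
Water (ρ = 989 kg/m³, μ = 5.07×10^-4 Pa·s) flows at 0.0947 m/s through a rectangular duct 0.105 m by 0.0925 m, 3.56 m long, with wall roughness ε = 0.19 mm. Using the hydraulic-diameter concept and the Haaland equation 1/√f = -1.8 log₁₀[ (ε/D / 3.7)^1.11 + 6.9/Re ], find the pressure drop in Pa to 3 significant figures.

ΔP ≈ 4.79 Pa

Hydraulic diameter D_h = 4A/P = 4·(0.105·0.0925)/(2·(0.105+0.0925)) = 0.03885/0.395 = 0.09835 m.
Re = ρVD_h/μ = 989·0.0947·0.09835/0.000507 = 1.817e+04.
ε/D_h = 0.00019/0.09835 = 0.00193; Haaland gives 1/√f = -1.8 log₁₀[0.000227+0.00038] = 5.79, so f = 0.02983.
ΔP = f(L/D_h)(ρV²/2) = 0.02983·3.56/0.09835·4.435 = 4.788 Pa.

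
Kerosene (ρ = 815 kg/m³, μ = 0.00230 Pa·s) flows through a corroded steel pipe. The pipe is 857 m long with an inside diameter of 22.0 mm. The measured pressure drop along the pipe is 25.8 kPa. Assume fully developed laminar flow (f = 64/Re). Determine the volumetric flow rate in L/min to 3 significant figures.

For laminar flow, f = 64/Re with Re = ρVD/μ, so Darcy-Weisbach reduces to ΔP = 32μLV/D². Solving for V: V = ΔP·D²/(32μL) = 2.58e+04·(0.022)²/(32·0.0023·857) = 0.198 m/s.
Check: Re = ρVD/μ = 815·0.198·0.022/0.0023 = 1543 < 2300, so the laminar assumption holds.
Q = V·A = 0.198·(π/4·0.022²) = 7.526e-05 m³/s = 4.52 L/min.

Q ≈ 4.52 L/min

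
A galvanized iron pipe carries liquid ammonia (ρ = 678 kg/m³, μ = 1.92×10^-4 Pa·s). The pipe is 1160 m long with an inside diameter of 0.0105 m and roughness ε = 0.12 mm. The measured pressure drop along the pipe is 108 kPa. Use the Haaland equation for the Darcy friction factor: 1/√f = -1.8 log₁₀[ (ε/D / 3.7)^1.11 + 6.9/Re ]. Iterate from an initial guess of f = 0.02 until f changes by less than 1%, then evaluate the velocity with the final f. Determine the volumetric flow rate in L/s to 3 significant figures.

Rearranging Darcy-Weisbach: V = √(2·ΔP·D/(f·L·ρ)). With ε/D = 0.00012/0.0105 = 0.0114, iterate starting from f = 0.02:
  f = 0.02 → V = √(2·1.08e+05·0.0105/(0.02·1160·678)) = 0.3797 m/s; Re = ρVD/μ = 1.408e+04; f → 0.04321
  f = 0.04321 → V = 0.2583 m/s; Re = 9578; f → 0.04469
  f = 0.04469 → V = 0.254 m/s; Re = 9418; f → 0.04477
Converged (Δf/f < 1%). With the final f = 0.04477: V = √(2·1.08e+05·0.0105/(0.04477·1160·678)) = 0.2538 m/s.
Q = V·A = 0.2538·(π/4·0.0105²) = 2.198e-05 m³/s = 0.0220 L/s.

Q ≈ 0.0220 L/s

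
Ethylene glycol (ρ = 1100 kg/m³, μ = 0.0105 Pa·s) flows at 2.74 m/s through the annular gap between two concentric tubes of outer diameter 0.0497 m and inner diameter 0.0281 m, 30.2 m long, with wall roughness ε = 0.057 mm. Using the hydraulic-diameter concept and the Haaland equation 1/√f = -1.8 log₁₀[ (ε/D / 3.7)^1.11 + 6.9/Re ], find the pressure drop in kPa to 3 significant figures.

Hydraulic diameter D_h = 4A/P = D_o - D_i = 0.0497 - 0.0281 = 0.0216 m.
Re = ρVD_h/μ = 1100·2.74·0.0216/0.0105 = 6200.
ε/D_h = 5.7e-05/0.0216 = 0.00264; Haaland gives 1/√f = -1.8 log₁₀[0.000321+0.00111] = 5.118, so f = 0.03818.
ΔP = f(L/D_h)(ρV²/2) = 0.03818·30.2/0.0216·4129 = 2.204e+05 Pa.
ΔP = 220 kPa.

ΔP ≈ 220 kPa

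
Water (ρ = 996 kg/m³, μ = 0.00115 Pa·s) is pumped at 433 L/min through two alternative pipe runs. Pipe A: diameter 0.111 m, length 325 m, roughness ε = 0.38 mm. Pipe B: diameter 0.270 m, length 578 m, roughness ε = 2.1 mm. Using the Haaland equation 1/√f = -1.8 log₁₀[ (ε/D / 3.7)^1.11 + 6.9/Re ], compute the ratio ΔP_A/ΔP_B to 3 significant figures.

Pipe A: V = Q/A = 0.007217/0.009677 = 0.7458 m/s; Re = 7.169e+04; ε/D = 0.00342; Haaland → f = 0.0287; ΔP_A = f(L/D)(ρV²/2) = 2.327e+04 Pa.
Pipe B: V = Q/A = 0.007217/0.05726 = 0.126 m/s; Re = 2.947e+04; ε/D = 0.00778; Haaland → f = 0.03706; ΔP_B = f(L/D)(ρV²/2) = 627.7 Pa.
ΔP_A/ΔP_B = 2.327e+04/627.7 = 37.1.

ΔP_A/ΔP_B ≈ 37.1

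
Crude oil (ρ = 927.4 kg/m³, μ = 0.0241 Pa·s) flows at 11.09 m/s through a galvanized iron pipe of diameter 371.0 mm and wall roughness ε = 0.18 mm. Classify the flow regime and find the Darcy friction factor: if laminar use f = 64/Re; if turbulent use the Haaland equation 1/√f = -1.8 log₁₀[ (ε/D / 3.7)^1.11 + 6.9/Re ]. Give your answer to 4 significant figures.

Re = ρVD/μ = 927.4·11.09·0.371/0.0241 = 1.583e+05.
Re > 4000 → turbulent. ε/D = 0.00018/0.371 = 0.000485; Haaland: 1/√f = -1.8 log₁₀[4.91e-05 + 4.36e-05] = 7.26, so f = 0.01897.

f ≈ 0.01897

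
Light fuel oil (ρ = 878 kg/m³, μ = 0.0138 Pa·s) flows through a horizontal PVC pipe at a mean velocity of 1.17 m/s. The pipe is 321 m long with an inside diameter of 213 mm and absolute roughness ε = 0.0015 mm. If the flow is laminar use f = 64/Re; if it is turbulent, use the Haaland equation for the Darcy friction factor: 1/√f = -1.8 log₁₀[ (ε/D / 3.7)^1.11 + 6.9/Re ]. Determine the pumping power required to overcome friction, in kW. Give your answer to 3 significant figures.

Reynolds number Re = ρVD/μ = 878 · 1.17 · 0.213 / 0.0138 = 1.586e+04.
Re > 4000 → turbulent. Relative roughness ε/D = 1.5e-06/0.213 = 7.04e-06. Haaland: 1/√f = -1.8 log₁₀[(7.04e-06/3.7)^1.11 + 6.9/1.586e+04] = -1.8 log₁₀[4.47e-07 + 0.000435] = 6.05, so f = 0.02732.
Darcy-Weisbach: ΔP = f(L/D)(ρV²/2) = 0.02732·(321/0.213)·(878·1.17²/2) = 0.02732·1507·600.9 = 2.475e+04 Pa.
Q = V·A = 1.17·0.03563 = 0.04169 m³/s.
Pumping power P = QΔP = 0.04169·2.475e+04 = 1032 W = 1.03 kW.

P ≈ 1.03 kW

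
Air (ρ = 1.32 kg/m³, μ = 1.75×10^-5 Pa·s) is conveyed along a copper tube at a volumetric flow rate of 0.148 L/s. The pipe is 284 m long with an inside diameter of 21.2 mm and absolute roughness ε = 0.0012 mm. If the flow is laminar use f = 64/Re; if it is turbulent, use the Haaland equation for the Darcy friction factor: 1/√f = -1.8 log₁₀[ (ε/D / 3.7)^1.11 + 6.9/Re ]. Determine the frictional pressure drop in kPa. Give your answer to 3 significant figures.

Q = 0.148 L/s = 0.148/1000 = 0.000148 m³/s.
Cross-sectional area A = πD²/4 = π(0.0212)²/4 = 0.000353 m²; mean velocity V = Q/A = 0.000148/0.000353 = 0.4193 m/s.
Reynolds number Re = ρVD/μ = 1.32 · 0.4193 · 0.0212 / 1.75e-05 = 670.5.
Re < 2300 → laminar flow, so f = 64/Re = 64/670.5 = 0.09546 (the turbulent correlation is not needed).
Darcy-Weisbach: ΔP = f(L/D)(ρV²/2) = 0.09546·(284/0.0212)·(1.32·0.4193²/2) = 0.09546·1.34e+04·0.116 = 148.4 Pa.
ΔP = 148.4 Pa = 0.148 kPa.

ΔP ≈ 0.148 kPa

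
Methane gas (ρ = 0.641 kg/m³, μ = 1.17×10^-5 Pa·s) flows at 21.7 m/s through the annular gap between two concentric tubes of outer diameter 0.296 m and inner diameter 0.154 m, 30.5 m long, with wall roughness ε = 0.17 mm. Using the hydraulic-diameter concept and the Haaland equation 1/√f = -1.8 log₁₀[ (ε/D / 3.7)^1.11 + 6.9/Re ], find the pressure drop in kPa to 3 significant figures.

Hydraulic diameter D_h = 4A/P = D_o - D_i = 0.296 - 0.154 = 0.142 m.
Re = ρVD_h/μ = 0.641·21.7·0.142/1.17e-05 = 1.688e+05.
ε/D_h = 0.00017/0.142 = 0.0012; Haaland gives 1/√f = -1.8 log₁₀[0.000134+4.09e-05] = 6.765, so f = 0.02185.
ΔP = f(L/D_h)(ρV²/2) = 0.02185·30.5/0.142·150.9 = 708.4 Pa.
ΔP = 0.708 kPa.

ΔP ≈ 0.708 kPa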